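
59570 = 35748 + 23822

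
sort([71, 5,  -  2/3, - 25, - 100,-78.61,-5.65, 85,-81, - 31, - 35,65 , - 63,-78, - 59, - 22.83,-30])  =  [ - 100, - 81, - 78.61, - 78, - 63, - 59, - 35, - 31, - 30, - 25,  -  22.83, - 5.65, - 2/3, 5, 65,71, 85] 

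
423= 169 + 254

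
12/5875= 12/5875 = 0.00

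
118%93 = 25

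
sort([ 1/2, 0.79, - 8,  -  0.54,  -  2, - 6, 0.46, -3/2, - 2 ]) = [ - 8, - 6  ,  -  2, - 2,-3/2,-0.54,0.46,1/2 , 0.79]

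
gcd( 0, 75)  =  75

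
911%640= 271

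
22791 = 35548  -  12757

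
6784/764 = 1696/191=8.88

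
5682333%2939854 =2742479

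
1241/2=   1241/2 = 620.50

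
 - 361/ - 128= 361/128 =2.82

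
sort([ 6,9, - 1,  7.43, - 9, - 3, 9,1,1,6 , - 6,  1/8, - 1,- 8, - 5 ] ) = [ - 9,- 8,-6,- 5, - 3,-1, - 1,1/8,1,1, 6,6,7.43,9,9 ]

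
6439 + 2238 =8677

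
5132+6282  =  11414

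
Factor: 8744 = 2^3*1093^1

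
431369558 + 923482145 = 1354851703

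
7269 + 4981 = 12250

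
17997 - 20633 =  - 2636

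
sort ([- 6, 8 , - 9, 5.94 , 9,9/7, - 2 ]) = [ - 9,-6, - 2,9/7,5.94, 8,  9 ] 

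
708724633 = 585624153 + 123100480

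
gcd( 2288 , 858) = 286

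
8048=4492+3556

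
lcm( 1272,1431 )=11448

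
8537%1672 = 177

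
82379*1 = 82379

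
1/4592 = 1/4592=   0.00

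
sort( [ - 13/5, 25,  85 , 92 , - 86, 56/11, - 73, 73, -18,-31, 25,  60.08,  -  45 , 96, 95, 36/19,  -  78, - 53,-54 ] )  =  [ - 86, - 78, - 73,  -  54, - 53,  -  45, - 31 , - 18, - 13/5, 36/19, 56/11, 25, 25, 60.08, 73, 85, 92,  95, 96]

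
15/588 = 5/196 = 0.03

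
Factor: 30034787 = 37^1*719^1*1129^1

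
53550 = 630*85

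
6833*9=61497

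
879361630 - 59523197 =819838433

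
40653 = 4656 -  - 35997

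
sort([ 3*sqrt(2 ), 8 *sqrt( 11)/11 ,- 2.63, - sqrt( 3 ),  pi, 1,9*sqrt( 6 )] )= [-2.63,-sqrt(3 ),1,8*sqrt( 11)/11, pi,3*sqrt( 2 ),9*sqrt( 6 )]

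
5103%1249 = 107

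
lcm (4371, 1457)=4371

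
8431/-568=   -  8431/568  =  - 14.84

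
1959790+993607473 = 995567263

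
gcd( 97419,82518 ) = 3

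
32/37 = 32/37=0.86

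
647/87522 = 647/87522 = 0.01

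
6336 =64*99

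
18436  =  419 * 44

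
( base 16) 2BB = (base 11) 586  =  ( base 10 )699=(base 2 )1010111011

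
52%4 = 0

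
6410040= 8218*780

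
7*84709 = 592963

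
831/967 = 831/967 = 0.86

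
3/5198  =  3/5198 = 0.00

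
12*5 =60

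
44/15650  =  22/7825 = 0.00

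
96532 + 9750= 106282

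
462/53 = 462/53 = 8.72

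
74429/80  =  930 + 29/80 = 930.36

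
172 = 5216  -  5044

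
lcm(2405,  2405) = 2405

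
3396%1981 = 1415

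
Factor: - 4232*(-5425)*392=2^6*5^2*7^3*23^2*31^1 =8999771200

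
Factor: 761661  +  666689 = 1428350=2^1*5^2*7^2*11^1*53^1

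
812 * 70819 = 57505028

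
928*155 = 143840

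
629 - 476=153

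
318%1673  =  318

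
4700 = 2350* 2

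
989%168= 149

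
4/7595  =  4/7595 = 0.00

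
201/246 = 67/82 = 0.82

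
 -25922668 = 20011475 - 45934143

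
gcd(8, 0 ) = 8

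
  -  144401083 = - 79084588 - 65316495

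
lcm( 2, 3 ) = 6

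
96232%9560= 632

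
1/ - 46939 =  - 1/46939=- 0.00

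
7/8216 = 7/8216 = 0.00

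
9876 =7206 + 2670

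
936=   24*39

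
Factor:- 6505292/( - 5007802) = 2^1*31^( - 1)*37^( - 2)*59^( -1)*421^1*3863^1 = 3252646/2503901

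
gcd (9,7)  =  1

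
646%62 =26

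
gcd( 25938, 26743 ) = 1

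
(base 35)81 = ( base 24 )bh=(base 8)431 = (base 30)9b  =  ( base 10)281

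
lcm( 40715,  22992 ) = 1954320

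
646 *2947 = 1903762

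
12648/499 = 12648/499 = 25.35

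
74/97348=37/48674 = 0.00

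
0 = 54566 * 0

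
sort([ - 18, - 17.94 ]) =[ - 18,  -  17.94] 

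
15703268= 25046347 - 9343079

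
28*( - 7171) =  - 200788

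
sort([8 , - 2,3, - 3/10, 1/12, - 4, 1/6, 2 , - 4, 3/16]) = [ - 4,  -  4, - 2 , - 3/10,1/12,1/6, 3/16,2,  3,8]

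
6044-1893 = 4151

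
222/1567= 222/1567 = 0.14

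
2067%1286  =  781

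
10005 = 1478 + 8527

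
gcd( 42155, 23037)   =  1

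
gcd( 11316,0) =11316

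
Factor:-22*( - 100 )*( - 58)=-127600 = - 2^4  *5^2*11^1 * 29^1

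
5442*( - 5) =- 27210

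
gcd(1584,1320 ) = 264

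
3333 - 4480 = - 1147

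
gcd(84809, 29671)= 1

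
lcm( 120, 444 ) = 4440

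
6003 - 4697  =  1306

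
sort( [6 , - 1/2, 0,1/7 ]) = [ - 1/2,0,1/7,  6 ]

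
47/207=47/207 = 0.23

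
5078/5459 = 5078/5459 = 0.93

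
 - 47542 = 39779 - 87321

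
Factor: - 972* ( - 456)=2^5  *3^6*19^1  =  443232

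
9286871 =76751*121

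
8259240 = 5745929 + 2513311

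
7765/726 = 7765/726 = 10.70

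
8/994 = 4/497 = 0.01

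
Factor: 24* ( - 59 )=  - 1416 = - 2^3*3^1*59^1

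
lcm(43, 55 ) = 2365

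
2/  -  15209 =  - 2/15209 = -0.00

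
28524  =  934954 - 906430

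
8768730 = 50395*174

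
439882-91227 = 348655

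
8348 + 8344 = 16692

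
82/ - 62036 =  - 1 + 30977/31018  =  - 0.00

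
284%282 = 2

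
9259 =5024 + 4235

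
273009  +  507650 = 780659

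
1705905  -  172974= 1532931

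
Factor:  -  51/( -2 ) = 2^(-1 )*  3^1 * 17^1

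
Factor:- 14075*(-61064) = 859475800  =  2^3*5^2*  17^1 * 449^1*563^1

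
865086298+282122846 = 1147209144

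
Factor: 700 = 2^2*5^2*7^1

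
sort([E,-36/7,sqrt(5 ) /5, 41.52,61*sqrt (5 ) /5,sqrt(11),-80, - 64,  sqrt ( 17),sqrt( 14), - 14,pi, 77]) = [-80, -64, - 14, - 36/7,sqrt ( 5)/5,E, pi,sqrt ( 11 ),sqrt( 14), sqrt( 17 ), 61 * sqrt( 5 )/5, 41.52,77]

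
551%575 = 551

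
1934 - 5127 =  - 3193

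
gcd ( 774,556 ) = 2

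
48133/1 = 48133  =  48133.00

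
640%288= 64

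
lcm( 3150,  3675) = 22050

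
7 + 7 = 14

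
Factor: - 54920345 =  - 5^1*29^1*378761^1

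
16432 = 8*2054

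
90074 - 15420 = 74654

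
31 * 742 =23002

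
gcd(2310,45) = 15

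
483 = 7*69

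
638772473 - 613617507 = 25154966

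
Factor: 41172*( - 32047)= - 1319439084 =-2^2*3^1*47^1 *73^2*439^1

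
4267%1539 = 1189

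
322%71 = 38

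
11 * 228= 2508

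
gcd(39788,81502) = 2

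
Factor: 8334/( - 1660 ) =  - 4167/830 = - 2^( - 1)*3^2*5^( - 1)*83^ ( - 1 ) * 463^1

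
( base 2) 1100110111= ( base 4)30313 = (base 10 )823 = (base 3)1010111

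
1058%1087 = 1058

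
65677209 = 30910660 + 34766549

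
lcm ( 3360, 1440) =10080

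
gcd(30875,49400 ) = 6175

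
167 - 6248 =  - 6081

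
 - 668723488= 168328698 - 837052186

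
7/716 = 7/716 = 0.01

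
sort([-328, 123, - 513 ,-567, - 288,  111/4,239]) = [-567,-513 , - 328,-288,  111/4,123, 239] 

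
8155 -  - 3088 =11243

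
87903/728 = 87903/728=120.75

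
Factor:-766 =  - 2^1*383^1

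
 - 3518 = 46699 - 50217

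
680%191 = 107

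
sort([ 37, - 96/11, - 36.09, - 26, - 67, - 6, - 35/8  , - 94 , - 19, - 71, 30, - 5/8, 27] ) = [-94, - 71, - 67, - 36.09, - 26, - 19, - 96/11, - 6,- 35/8,- 5/8,27,30,37] 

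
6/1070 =3/535 = 0.01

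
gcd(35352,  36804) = 12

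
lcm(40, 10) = 40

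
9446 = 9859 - 413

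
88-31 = 57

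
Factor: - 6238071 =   -  3^2*7^1 * 99017^1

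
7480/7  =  1068 + 4/7 = 1068.57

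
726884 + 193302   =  920186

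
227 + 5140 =5367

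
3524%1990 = 1534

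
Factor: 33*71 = 2343 = 3^1 *11^1*71^1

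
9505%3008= 481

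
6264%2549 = 1166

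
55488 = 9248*6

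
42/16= 2 + 5/8 = 2.62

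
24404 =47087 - 22683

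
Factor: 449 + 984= 1433 =1433^1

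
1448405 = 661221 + 787184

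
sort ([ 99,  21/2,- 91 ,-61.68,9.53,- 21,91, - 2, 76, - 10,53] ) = [ - 91,  -  61.68, -21 ,  -  10, - 2, 9.53 , 21/2, 53, 76 , 91, 99] 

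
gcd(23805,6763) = 1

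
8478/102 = 1413/17= 83.12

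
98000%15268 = 6392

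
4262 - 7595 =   -  3333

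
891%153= 126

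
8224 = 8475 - 251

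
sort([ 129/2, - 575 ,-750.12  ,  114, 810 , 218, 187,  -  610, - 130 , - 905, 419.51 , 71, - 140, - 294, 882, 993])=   [ - 905,-750.12, - 610, - 575, - 294, - 140,  -  130, 129/2,71, 114,  187,  218, 419.51,810, 882, 993 ]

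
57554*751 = 43223054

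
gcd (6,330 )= 6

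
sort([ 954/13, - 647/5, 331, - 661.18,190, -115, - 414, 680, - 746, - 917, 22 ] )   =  [ - 917,-746, - 661.18, - 414, - 647/5, - 115,22, 954/13, 190,331,680 ]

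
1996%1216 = 780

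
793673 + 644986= 1438659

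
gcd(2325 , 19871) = 31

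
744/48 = 31/2 = 15.50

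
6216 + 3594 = 9810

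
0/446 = 0 = 0.00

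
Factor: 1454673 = 3^1 *11^1*17^1 *2593^1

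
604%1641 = 604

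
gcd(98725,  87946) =1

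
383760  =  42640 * 9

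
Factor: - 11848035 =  - 3^1*5^1*443^1*1783^1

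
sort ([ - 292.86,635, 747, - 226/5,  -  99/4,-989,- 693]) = [ -989,-693, - 292.86, - 226/5, - 99/4, 635, 747] 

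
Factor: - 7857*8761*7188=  - 494787252276 =- 2^2*3^5*97^1 * 599^1 * 8761^1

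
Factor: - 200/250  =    -  2^2*5^( - 1 )=-  4/5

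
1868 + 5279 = 7147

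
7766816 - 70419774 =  - 62652958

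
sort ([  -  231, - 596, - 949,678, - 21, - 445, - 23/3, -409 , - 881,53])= [ - 949, - 881, - 596, - 445, - 409,  -  231, - 21,-23/3,53,  678] 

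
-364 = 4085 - 4449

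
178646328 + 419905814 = 598552142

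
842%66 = 50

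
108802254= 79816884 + 28985370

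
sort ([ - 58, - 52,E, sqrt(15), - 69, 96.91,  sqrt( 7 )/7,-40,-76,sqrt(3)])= [ - 76, - 69, -58,  -  52, - 40,sqrt( 7) /7, sqrt (3),E, sqrt ( 15),96.91 ] 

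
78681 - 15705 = 62976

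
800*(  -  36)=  -28800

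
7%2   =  1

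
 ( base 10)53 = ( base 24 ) 25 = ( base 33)1k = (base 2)110101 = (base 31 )1M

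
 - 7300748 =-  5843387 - 1457361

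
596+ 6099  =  6695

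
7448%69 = 65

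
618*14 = 8652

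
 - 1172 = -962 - 210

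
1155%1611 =1155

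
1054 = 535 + 519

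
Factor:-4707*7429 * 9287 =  -324750629961=-3^2 * 17^1*19^1*23^1*37^1*251^1*523^1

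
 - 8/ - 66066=4/33033 = 0.00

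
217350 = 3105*70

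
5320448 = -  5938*( - 896 )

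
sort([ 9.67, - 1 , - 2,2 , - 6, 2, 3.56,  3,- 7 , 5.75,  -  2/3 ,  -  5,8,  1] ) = [ - 7,- 6, - 5,- 2, - 1, - 2/3, 1, 2,  2 , 3,3.56, 5.75, 8, 9.67] 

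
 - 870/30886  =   - 1+15008/15443 = -0.03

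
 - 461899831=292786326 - 754686157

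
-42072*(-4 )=168288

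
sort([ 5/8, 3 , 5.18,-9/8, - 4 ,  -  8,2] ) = [-8,- 4,-9/8  ,  5/8,  2,3,5.18] 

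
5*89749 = 448745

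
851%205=31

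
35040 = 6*5840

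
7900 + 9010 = 16910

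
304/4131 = 304/4131= 0.07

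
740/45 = 16 + 4/9 = 16.44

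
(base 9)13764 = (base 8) 22235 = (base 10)9373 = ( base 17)1f76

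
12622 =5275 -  - 7347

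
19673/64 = 19673/64 = 307.39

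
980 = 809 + 171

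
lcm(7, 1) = 7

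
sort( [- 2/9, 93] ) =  [ - 2/9, 93 ] 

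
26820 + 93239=120059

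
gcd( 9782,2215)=1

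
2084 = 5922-3838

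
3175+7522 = 10697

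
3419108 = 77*44404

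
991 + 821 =1812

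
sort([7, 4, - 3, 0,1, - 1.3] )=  [ - 3, - 1.3,0,1, 4,7] 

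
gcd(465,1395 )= 465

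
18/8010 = 1/445= 0.00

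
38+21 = 59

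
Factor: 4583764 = 2^2 *211^1*5431^1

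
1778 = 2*889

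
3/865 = 3/865  =  0.00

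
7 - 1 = 6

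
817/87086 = 817/87086 = 0.01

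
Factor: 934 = 2^1*467^1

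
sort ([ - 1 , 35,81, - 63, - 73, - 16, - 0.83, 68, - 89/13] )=[ - 73 , - 63, - 16, - 89/13 , - 1 , - 0.83, 35 , 68,81]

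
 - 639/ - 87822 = 71/9758 = 0.01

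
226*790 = 178540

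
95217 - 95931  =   - 714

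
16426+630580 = 647006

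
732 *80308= 58785456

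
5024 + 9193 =14217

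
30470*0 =0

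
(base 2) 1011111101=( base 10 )765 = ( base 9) 1040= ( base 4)23331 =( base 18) 269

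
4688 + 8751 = 13439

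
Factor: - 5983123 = -307^1*19489^1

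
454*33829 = 15358366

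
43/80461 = 43/80461 = 0.00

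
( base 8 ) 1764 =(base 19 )2F5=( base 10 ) 1012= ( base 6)4404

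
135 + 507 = 642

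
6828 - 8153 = -1325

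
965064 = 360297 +604767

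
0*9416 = 0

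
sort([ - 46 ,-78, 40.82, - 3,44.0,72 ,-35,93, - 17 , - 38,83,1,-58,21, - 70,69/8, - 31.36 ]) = [-78, - 70, - 58, - 46,- 38,  -  35, - 31.36, - 17,  -  3,1 , 69/8, 21,40.82, 44.0,72,83 , 93]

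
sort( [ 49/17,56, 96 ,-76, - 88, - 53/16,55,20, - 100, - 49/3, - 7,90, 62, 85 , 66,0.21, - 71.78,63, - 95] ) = [ - 100, - 95, - 88 ,-76, - 71.78, -49/3 , - 7  , -53/16,0.21, 49/17, 20,55,56, 62,63,66,85,  90, 96]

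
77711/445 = 174 + 281/445 = 174.63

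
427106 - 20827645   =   - 20400539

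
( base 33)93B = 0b10011010110111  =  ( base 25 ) flb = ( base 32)9ln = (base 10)9911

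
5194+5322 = 10516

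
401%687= 401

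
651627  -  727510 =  - 75883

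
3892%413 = 175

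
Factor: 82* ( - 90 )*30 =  - 221400 = - 2^3*3^3*5^2*41^1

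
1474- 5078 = -3604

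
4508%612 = 224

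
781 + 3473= 4254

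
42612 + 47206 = 89818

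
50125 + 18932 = 69057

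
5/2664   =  5/2664 = 0.00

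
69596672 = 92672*751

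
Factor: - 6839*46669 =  - 7^2*59^1* 113^1*977^1 = - 319169291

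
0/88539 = 0  =  0.00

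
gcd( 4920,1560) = 120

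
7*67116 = 469812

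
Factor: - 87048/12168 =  - 93/13 = - 3^1*13^(-1 )*31^1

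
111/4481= 111/4481 = 0.02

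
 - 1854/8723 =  - 1 + 6869/8723 = -0.21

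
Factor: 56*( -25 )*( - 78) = 2^4*3^1*5^2*7^1 *13^1 = 109200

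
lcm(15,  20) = 60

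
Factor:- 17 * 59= -1003 = -  17^1*59^1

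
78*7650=596700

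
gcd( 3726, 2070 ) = 414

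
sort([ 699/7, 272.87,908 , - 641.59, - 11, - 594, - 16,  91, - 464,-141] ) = [ - 641.59,-594, -464, - 141, - 16, - 11,91,  699/7 , 272.87,908]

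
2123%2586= 2123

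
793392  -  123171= 670221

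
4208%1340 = 188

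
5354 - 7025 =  - 1671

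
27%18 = 9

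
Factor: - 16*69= - 2^4*3^1*  23^1 = - 1104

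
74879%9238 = 975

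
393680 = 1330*296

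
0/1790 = 0 = 0.00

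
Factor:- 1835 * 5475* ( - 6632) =2^3*3^1*5^3 *73^1*367^1 *829^1 = 66629217000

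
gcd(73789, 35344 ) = 1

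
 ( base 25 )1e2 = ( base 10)977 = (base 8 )1721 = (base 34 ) sp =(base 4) 33101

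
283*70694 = 20006402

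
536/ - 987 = -536/987= -0.54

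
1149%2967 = 1149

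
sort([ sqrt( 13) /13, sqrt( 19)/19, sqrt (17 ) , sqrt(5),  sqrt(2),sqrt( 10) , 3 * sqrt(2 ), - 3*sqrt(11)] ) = [ - 3 * sqrt(11), sqrt(19) /19,sqrt( 13)/13, sqrt( 2),sqrt(5), sqrt (10),sqrt( 17 ), 3*sqrt (2)]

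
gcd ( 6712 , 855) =1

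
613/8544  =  613/8544  =  0.07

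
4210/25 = 168+2/5 = 168.40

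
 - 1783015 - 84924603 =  - 86707618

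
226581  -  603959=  - 377378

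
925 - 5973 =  - 5048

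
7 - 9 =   -  2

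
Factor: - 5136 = -2^4*3^1*107^1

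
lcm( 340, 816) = 4080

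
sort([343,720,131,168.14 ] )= [ 131 , 168.14,343 , 720 ]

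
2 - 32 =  - 30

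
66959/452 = 66959/452 = 148.14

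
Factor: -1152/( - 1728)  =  2^1*3^( -1 )=2/3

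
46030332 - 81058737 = -35028405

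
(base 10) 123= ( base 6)323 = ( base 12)A3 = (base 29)47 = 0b1111011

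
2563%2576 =2563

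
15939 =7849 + 8090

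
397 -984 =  - 587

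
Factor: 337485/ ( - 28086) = -2^( - 1 )*5^1*31^( - 1 ) * 149^1 = -745/62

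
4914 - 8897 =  - 3983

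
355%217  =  138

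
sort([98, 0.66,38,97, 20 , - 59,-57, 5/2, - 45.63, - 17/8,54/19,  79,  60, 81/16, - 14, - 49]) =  [ -59,  -  57,-49, - 45.63, - 14, - 17/8,0.66,5/2, 54/19,81/16,20,38,60,79,97, 98]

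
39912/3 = 13304 = 13304.00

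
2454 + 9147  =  11601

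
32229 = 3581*9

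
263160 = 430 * 612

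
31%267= 31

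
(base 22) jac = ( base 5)300203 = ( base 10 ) 9428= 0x24d4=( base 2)10010011010100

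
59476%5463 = 4846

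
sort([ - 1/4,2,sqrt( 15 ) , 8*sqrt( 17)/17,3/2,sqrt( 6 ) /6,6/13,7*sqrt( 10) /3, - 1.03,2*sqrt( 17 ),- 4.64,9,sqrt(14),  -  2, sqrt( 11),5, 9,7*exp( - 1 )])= [ - 4.64, -2, - 1.03, - 1/4, sqrt( 6) /6,6/13, 3/2, 8*sqrt( 17)/17,2,7*exp( - 1), sqrt(11),  sqrt( 14 ), sqrt( 15 ),5, 7*sqrt( 10 )/3, 2*sqrt( 17),9,9] 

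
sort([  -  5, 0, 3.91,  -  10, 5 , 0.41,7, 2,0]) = [ - 10, - 5, 0,0, 0.41,2, 3.91, 5, 7]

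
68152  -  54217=13935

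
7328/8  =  916  =  916.00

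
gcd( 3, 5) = 1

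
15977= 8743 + 7234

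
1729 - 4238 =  - 2509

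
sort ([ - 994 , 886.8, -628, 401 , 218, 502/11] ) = [ - 994, - 628,  502/11, 218, 401,  886.8]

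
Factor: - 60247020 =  - 2^2*3^1 * 5^1*1004117^1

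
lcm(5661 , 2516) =22644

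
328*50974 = 16719472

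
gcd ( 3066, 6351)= 219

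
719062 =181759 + 537303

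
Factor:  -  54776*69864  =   - 3826870464 = - 2^6*3^1*41^2*71^1*167^1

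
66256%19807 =6835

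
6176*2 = 12352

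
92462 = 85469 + 6993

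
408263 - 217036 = 191227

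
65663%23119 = 19425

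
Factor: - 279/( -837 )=3^(-1 ) = 1/3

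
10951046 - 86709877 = - 75758831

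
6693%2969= 755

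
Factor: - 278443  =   - 11^1*17^1*1489^1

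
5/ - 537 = -5/537 = - 0.01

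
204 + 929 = 1133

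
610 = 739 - 129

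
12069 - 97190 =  - 85121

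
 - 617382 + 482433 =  - 134949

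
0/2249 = 0 = 0.00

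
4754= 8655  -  3901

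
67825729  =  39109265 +28716464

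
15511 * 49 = 760039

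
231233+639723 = 870956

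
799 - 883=  -  84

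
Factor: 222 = 2^1*3^1*37^1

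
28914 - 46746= - 17832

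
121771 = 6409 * 19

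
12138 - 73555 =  - 61417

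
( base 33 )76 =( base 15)10c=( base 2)11101101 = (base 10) 237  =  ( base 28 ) 8d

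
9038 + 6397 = 15435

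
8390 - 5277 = 3113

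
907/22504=907/22504 = 0.04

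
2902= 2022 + 880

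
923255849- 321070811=602185038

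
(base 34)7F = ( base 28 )91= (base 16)fd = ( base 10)253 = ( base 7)511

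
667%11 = 7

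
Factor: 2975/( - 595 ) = -5^1 = - 5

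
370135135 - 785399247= - 415264112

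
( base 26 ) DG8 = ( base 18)1A7E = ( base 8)21774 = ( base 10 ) 9212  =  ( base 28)bl0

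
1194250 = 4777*250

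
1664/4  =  416  =  416.00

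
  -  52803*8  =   - 422424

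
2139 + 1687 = 3826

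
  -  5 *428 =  -2140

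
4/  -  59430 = -2/29715 = -  0.00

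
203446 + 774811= 978257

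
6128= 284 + 5844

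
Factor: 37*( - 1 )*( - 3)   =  3^1 * 37^1  =  111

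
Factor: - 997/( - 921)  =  3^ ( - 1)*307^( - 1 )*997^1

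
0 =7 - 7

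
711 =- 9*( - 79) 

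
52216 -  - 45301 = 97517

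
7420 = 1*7420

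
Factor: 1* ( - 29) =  - 29  =  - 29^1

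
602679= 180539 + 422140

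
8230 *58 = 477340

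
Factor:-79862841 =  - 3^4*743^1 * 1327^1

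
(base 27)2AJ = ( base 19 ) 4FI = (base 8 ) 3323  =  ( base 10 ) 1747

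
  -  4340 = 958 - 5298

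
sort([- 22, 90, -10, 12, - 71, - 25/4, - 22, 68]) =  [ -71, - 22, - 22, - 10, - 25/4, 12,68, 90]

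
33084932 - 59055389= - 25970457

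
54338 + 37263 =91601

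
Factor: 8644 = 2^2*2161^1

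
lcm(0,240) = 0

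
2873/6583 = 2873/6583 = 0.44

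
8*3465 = 27720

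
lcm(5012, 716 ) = 5012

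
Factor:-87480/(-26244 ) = 10/3 = 2^1*3^ ( - 1 ) * 5^1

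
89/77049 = 89/77049= 0.00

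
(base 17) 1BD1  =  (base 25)d7e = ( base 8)20172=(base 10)8314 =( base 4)2001322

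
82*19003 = 1558246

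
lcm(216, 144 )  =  432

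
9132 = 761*12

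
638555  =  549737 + 88818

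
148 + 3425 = 3573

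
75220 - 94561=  - 19341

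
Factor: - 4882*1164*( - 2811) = 2^3*3^2*97^1 * 937^1*2441^1=15973923528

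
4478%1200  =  878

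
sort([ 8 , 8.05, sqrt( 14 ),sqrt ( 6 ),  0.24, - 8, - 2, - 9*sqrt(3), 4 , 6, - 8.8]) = [ - 9*sqrt( 3 ),- 8.8, - 8 , - 2,0.24,sqrt(6 ),sqrt(14 ), 4, 6, 8,8.05] 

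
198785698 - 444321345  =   - 245535647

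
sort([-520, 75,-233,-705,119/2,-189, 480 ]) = [-705, - 520, - 233, - 189, 119/2, 75, 480]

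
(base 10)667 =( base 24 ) 13J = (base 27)oj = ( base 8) 1233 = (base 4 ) 22123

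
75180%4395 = 465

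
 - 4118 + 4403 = 285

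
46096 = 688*67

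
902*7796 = 7031992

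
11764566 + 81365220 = 93129786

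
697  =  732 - 35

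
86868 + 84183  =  171051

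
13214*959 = 12672226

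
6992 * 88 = 615296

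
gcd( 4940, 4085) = 95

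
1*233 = 233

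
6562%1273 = 197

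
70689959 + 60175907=130865866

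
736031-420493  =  315538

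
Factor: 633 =3^1*211^1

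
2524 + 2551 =5075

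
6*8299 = 49794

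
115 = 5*23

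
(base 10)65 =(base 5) 230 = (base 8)101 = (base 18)3b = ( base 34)1V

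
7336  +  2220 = 9556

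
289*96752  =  27961328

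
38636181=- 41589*( - 929)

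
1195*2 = 2390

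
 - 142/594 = -71/297 =-0.24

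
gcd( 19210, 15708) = 34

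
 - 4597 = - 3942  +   - 655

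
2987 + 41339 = 44326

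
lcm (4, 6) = 12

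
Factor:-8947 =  - 23^1*389^1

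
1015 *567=575505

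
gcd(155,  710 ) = 5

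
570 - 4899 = -4329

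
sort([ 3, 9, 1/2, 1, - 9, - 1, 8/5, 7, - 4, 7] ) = [ - 9, - 4 , - 1,1/2, 1,8/5, 3 , 7, 7 , 9 ] 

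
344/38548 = 86/9637 =0.01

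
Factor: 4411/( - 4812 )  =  -2^(-2)*3^( - 1)*11^1  =  - 11/12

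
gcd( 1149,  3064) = 383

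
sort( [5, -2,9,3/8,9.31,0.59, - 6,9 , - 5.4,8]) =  [-6,-5.4,-2, 3/8,0.59,5,8,9,9, 9.31]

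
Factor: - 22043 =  - 7^1*47^1*67^1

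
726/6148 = 363/3074 = 0.12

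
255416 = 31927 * 8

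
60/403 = 60/403 = 0.15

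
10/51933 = 10/51933=0.00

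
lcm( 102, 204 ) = 204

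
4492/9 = 4492/9  =  499.11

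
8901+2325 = 11226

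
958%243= 229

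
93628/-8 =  - 11704+ 1/2 = -11703.50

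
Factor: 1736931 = 3^1*7^1 * 107^1 * 773^1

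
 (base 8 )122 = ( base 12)6A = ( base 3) 10001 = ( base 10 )82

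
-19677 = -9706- 9971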